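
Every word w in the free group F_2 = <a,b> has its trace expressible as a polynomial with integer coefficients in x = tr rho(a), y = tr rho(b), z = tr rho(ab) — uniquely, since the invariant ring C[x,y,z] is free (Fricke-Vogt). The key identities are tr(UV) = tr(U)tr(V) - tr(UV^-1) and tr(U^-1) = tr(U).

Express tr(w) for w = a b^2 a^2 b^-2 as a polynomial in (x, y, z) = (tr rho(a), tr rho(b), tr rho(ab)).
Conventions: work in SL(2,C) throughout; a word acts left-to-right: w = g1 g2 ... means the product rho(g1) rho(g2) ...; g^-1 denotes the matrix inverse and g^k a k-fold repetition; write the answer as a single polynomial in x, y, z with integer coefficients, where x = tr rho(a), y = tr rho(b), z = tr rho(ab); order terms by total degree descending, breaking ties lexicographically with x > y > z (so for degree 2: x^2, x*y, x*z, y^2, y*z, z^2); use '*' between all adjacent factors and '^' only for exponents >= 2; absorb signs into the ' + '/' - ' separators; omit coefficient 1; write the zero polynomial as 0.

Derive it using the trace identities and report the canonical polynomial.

trace(a b a) = trace(a) trace(b a) - trace(b) = x*z - y
trace(a^3 b) = trace(a) trace(a b a) - trace(a b) = x^2*z - x*y - z
trace(a^2) = trace(a) trace(a) - trace(1) = x^2 - 2
trace(a^3) = trace(a) trace(a^2) - trace(a) = x^3 - 3*x
trace(a b^2 a^2) = trace(b) trace(a^3 b) - trace(a^3) = x^2*y*z - x^3 - x*y^2 - y*z + 3*x
trace(b a b a) = trace(a b) trace(a b) - trace(1) = z^2 - 2
trace(b a b) = trace(b) trace(a b) - trace(a) = y*z - x
trace(a^2 b a b) = trace(a) trace(b a b a) - trace(b a b) = x*z^2 - y*z - x
trace(a b^2 a^2 b) = trace(b) trace(a^2 b a b) - trace(a^2 b a) = x*y*z^2 - x^2*z - y^2*z + z
trace(a b^2 a^2 b^-1) = trace(a b^2 a^2) trace(b) - trace(a b^2 a^2 b) = x^2*y^2*z - x^3*y - x*y^3 - x*y*z^2 + x^2*z + 3*x*y - z
trace(a b^2 a^2 b^-2) = trace(a b^2 a^2 b^-1) trace(b) - trace(a b^2 a^2) = x^2*y^3*z - x^3*y^2 - x*y^4 - x*y^2*z^2 + x^3 + 4*x*y^2 - 3*x

x^2*y^3*z - x^3*y^2 - x*y^4 - x*y^2*z^2 + x^3 + 4*x*y^2 - 3*x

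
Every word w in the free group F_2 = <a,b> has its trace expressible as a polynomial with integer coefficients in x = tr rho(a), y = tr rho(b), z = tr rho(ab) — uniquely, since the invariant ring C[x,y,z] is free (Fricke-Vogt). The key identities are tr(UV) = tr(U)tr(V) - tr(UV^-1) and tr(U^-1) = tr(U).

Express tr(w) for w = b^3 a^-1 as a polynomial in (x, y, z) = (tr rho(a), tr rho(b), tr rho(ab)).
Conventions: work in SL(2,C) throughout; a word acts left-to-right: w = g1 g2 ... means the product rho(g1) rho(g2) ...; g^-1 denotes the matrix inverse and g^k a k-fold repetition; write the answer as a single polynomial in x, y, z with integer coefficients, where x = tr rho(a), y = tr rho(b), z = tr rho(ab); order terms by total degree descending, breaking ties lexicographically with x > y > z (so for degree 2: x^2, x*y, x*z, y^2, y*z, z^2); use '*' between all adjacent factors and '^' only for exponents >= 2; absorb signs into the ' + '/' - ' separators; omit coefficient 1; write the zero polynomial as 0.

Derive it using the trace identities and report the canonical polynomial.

reduce: trace(b^2) = trace(b)*trace(b) - trace(1) = y^2 - 2
trace(b^3) = trace(b)*trace(b^2) - trace(b) = y^3 - 3*y
trace(b a b) = trace(b)*trace(a b) - trace(a) = y*z - x
so trace(b^3 a) = trace(b)*trace(b a b) - trace(b a) = y^2*z - x*y - z
trace(b^3 a^-1) = trace(b^3)*trace(a) - trace(b^3 a) = x*y^3 - y^2*z - 2*x*y + z

x*y^3 - y^2*z - 2*x*y + z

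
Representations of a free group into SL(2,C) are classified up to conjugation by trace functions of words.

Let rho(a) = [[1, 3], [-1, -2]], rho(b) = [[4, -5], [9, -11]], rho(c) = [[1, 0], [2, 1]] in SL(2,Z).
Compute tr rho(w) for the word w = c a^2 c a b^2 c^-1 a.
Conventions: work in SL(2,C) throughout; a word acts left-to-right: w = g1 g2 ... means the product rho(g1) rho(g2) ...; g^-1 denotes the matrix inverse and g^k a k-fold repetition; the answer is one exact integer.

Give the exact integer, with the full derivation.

rho(c) = [[1, 0], [2, 1]]
... * rho(a) = [[1, 3], [-1, -2]]  ->  [[1, 3], [1, 4]]
... * rho(a) = [[1, 3], [-1, -2]]  ->  [[-2, -3], [-3, -5]]
... * rho(c) = [[1, 0], [2, 1]]  ->  [[-8, -3], [-13, -5]]
... * rho(a) = [[1, 3], [-1, -2]]  ->  [[-5, -18], [-8, -29]]
... * rho(b) = [[4, -5], [9, -11]]  ->  [[-182, 223], [-293, 359]]
... * rho(b) = [[4, -5], [9, -11]]  ->  [[1279, -1543], [2059, -2484]]
... * rho(c^-1) = [[1, 0], [-2, 1]]  ->  [[4365, -1543], [7027, -2484]]
... * rho(a) = [[1, 3], [-1, -2]]  ->  [[5908, 16181], [9511, 26049]]
tr = 5908 + 26049 = 31957

31957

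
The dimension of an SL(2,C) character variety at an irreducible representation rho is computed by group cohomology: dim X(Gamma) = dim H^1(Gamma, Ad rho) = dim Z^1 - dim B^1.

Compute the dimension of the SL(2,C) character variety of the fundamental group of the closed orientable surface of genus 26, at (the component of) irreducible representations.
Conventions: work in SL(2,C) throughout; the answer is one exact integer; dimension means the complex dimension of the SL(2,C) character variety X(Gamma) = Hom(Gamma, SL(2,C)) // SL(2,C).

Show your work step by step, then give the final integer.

Gamma = pi_1(Sigma_26) = < a_1, b_1, ..., a_26, b_26 | prod [a_i, b_i] > has 2g = 52 generators and 1 relator.
A cocycle assigns one sl_2 vector per generator subject to the relator condition d_2(z) = 0: dim of the unconstrained space is 3*2g = 156.
At an irreducible rho, H^2 = coker(d_2) vanishes (Poincare duality: H^2 is dual to H^0 = invariants = 0), so d_2 is surjective onto sl_2 and dim Z^1 = 156 - 3 = 153.
Coboundaries contribute dim B^1 = 3 (injective at irreducible rho).
dim X = dim H^1 = 153 - 3 = 150.

150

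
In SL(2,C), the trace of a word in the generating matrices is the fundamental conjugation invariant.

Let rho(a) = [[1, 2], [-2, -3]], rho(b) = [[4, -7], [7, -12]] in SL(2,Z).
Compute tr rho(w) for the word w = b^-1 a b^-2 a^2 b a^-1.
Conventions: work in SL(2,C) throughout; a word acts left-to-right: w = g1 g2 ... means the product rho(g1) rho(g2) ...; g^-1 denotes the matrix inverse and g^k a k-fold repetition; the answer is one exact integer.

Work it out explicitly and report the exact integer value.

-3006898

rho(b^-1) = [[-12, 7], [-7, 4]]
... * rho(a) = [[1, 2], [-2, -3]]  ->  [[-26, -45], [-15, -26]]
... * rho(b^-1) = [[-12, 7], [-7, 4]]  ->  [[627, -362], [362, -209]]
... * rho(b^-1) = [[-12, 7], [-7, 4]]  ->  [[-4990, 2941], [-2881, 1698]]
... * rho(a) = [[1, 2], [-2, -3]]  ->  [[-10872, -18803], [-6277, -10856]]
... * rho(a) = [[1, 2], [-2, -3]]  ->  [[26734, 34665], [15435, 20014]]
... * rho(b) = [[4, -7], [7, -12]]  ->  [[349591, -603118], [201838, -348213]]
... * rho(a^-1) = [[-3, -2], [2, 1]]  ->  [[-2255009, -1302300], [-1301940, -751889]]
tr = -2255009 + -751889 = -3006898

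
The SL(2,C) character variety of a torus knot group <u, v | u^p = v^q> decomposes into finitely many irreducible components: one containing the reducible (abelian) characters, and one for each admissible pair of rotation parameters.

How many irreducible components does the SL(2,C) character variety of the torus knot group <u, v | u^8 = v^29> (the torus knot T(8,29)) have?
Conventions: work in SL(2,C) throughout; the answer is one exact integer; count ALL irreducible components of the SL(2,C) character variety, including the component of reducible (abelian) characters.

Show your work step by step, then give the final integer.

For T(8,29): irreducibility forces the central element u^8 = v^29 to one of +I, -I.
So on each irreducible component the traces are pinned: tr(u) = 2*cos(pi*alpha/8) with 1 <= alpha <= 7, tr(v) = 2*cos(pi*beta/29) with 1 <= beta <= 28.
Consistency of u^8 = (-1)^alpha I with v^29 = (-1)^beta I forces alpha = beta (mod 2).
Counting: 4 odd alphas x 14 odd betas + 3 even alphas x 14 even betas = 56 + 42 = 98.
That is 98 components of irreducible characters, and with the reducible (abelian) component the total is 99.

99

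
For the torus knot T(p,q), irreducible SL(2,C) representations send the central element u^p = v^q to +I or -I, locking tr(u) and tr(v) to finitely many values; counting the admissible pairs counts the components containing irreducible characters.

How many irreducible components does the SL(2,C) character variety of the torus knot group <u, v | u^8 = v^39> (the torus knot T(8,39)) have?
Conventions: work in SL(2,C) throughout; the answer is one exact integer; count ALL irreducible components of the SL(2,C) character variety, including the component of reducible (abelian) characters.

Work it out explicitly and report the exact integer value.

Gamma = < u, v | u^8 = v^39 > (torus knot T(8,39)); the central element u^8 = v^39 acts as +I or -I in any irreducible SL(2,C) representation.
So on each irreducible component the traces are pinned: tr(u) = 2*cos(pi*alpha/8) with 1 <= alpha <= 7, tr(v) = 2*cos(pi*beta/39) with 1 <= beta <= 38.
u^8 = (-1)^alpha I and v^39 = (-1)^beta I must agree, so alpha and beta have equal parity.
count pairs: odd alpha (4 choices) x odd beta (19), plus even alpha (3) x even beta (19): 4*19 + 3*19 = 133.
Total: 133 irreducible-character components + 1 reducible (abelian) component = 134.

134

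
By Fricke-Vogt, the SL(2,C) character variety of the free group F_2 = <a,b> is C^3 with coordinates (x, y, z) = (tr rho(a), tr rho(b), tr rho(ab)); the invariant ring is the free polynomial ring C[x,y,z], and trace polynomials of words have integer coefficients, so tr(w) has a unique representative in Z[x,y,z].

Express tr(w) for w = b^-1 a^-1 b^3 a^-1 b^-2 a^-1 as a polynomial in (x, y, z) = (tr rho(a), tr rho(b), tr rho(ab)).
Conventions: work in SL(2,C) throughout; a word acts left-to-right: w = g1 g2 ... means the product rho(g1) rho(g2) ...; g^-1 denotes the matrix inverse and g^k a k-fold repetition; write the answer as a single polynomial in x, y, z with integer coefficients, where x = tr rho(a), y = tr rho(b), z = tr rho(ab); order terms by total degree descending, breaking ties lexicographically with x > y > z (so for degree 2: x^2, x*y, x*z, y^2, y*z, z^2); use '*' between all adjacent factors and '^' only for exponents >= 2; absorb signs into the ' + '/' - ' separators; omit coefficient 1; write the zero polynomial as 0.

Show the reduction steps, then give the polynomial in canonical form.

and trace(a^-1) = trace(a) = x
trace(b^2) = trace(b) trace(b) - trace(1)  (reduce the b square) = y^2 - 2
trace(b a b) = trace(b) trace(a b) - trace(a)  (reduce the b square) = y*z - x
trace(b^2 a b) = trace(b) trace(b a b) - trace(b a)  (reduce the b square) = y^2*z - x*y - z
trace(a b a b) = trace(a b) trace(a b) - trace(1)  (split on a) = z^2 - 2
trace(a b a) = trace(a) trace(b a) - trace(b)  (reduce the a square) = x*z - y
trace(b^2 a b a) = trace(b) trace(a b a b) - trace(a b a)  (reduce the b square) = y*z^2 - x*z - y
and trace(a^-1 b^2 a b) = trace(b^2 a b) trace(a) - trace(b^2 a b a)  (eliminate a^-1) = x*y^2*z - x^2*y - y*z^2 + y
trace(b^-1 a^-1 b^2 a) = trace(a^-1 b^2 a) trace(b) - trace(a^-1 b^2 a b)  (eliminate b^-1) = -x*y^2*z + x^2*y + y^3 + y*z^2 - 3*y
next, trace(b^-2 a^-1 b^2 a) = trace(b^-1 a^-1 b^2 a) trace(b) - trace(b^-1 a^-1 b^2 a b)  (eliminate b^-1) = -x*y^3*z + x^2*y^2 + y^4 + y^2*z^2 - 4*y^2 + 2
trace(b^2 a^-1 b^-2 a^-1) = trace(b^-2 a^-1 b^2) trace(a) - trace(b^-2 a^-1 b^2 a)  (eliminate a^-1) = x*y^3*z - x^2*y^2 - y^4 - y^2*z^2 + x^2 + 4*y^2 - 2
next, trace(b^-1 a b a) = trace(a b a) trace(b) - trace(a b a b)  (eliminate b^-1) = x*y*z - y^2 - z^2 + 2
next, trace(a^-1 b^-1 a b) = trace(b^-1 a b) trace(a) - trace(b^-1 a b a)  (eliminate a^-1) = -x*y*z + x^2 + y^2 + z^2 - 2
next, trace(b^3) = trace(b) trace(b^2) - trace(b)  (reduce the b square) = y^3 - 3*y
trace(a b^3 a) = trace(a) trace(b^3 a) - trace(b^3)  (reduce the a square) = x*y^2*z - x^2*y - y^3 - x*z + 3*y
trace(a b^3 a b) = trace(b) trace(b a b a b) - trace(b a b a)  (reduce the b square) = y^2*z^2 - x*y*z - y^2 - z^2 + 2
next, trace(a b^3 a b^-1) = trace(a b^3 a) trace(b) - trace(a b^3 a b)  (eliminate b^-1) = x*y^3*z - x^2*y^2 - y^4 - y^2*z^2 + 4*y^2 + z^2 - 2
trace(b^-1 a b^3 a b^-1) = trace(a b^3 a b^-1) trace(b) - trace(a b^3 a)  (eliminate b^-1) = x*y^4*z - x^2*y^3 - y^5 - y^3*z^2 - x*y^2*z + x^2*y + 5*y^3 + y*z^2 + x*z - 5*y
trace(b^-1 a b^3 a b^-2) = trace(b^-1 a b^3 a b^-1) trace(b) - trace(b^-1 a b^3 a)  (eliminate b^-1) = x*y^5*z - x^2*y^4 - y^6 - y^4*z^2 - 2*x*y^3*z + 2*x^2*y^2 + 6*y^4 + 2*y^2*z^2 + x*y*z - 9*y^2 - z^2 + 2
and trace(a^2) = trace(a) trace(a) - trace(1)  (reduce the a square) = x^2 - 2
trace(a b^2 a) = trace(b) trace(a^2 b) - trace(a^2)  (reduce the b square) = x*y*z - x^2 - y^2 + 2
trace(a^3 b^2) = trace(a) trace(a b^2 a) - trace(a b^2)  (reduce the a square) = x^2*y*z - x^3 - x*y^2 - y*z + 3*x
next, trace(a^3 b) = trace(a) trace(b a^2) - trace(b a)  (reduce the a square) = x^2*z - x*y - z
trace(a^2 b^3 a) = trace(b) trace(a^3 b^2) - trace(a^3 b)  (reduce the b square) = x^2*y^2*z - x^3*y - x*y^3 - x^2*z - y^2*z + 4*x*y + z
and trace(a b a^2 b) = trace(a) trace(b a b a) - trace(b a b)  (reduce the a square) = x*z^2 - y*z - x
trace(a b a^2 b^2) = trace(b) trace(a b a^2 b) - trace(a b a^2)  (reduce the b square) = x*y*z^2 - x^2*z - y^2*z + z
and trace(a^2 b^3 a b) = trace(b) trace(a b a^2 b^2) - trace(a b a^2 b)  (reduce the b square) = x*y^2*z^2 - x^2*y*z - y^3*z - x*z^2 + 2*y*z + x
and trace(a^2 b^3 a b^-1) = trace(a^2 b^3 a) trace(b) - trace(a^2 b^3 a b)  (eliminate b^-1) = x^2*y^3*z - x^3*y^2 - x*y^4 - x*y^2*z^2 + 4*x*y^2 + x*z^2 - y*z - x
trace(a b^3 a b^-2 a) = trace(a^2 b^3 a b^-1) trace(b) - trace(a^2 b^3 a)  (eliminate b^-1) = x^2*y^4*z - x^3*y^3 - x*y^5 - x*y^3*z^2 - x^2*y^2*z + x^3*y + 5*x*y^3 + x*y*z^2 + x^2*z - 5*x*y - z
next, trace(b a b^3) = trace(b) trace(a b^3) - trace(a b^2)  (reduce the b square) = y^3*z - x*y^2 - 2*y*z + x
trace(a b a b^3 a) = trace(a) trace(b a b^3 a) - trace(b a b^3)  (reduce the a square) = x*y^2*z^2 - x^2*y*z - y^3*z - x*z^2 + 2*y*z + x
next, trace(a b a b a b) = trace(a b a b) trace(a b) - trace(b a)  (split on a) = z^3 - 3*z
trace(a b a b a b^2) = trace(b) trace(a b a b a b) - trace(a b a b a)  (reduce the b square) = y*z^3 - x*z^2 - 2*y*z + x
and trace(a b a b^3 a b) = trace(b) trace(a b a b a b^2) - trace(a b a b a b)  (reduce the b square) = y^2*z^3 - x*y*z^2 - 2*y^2*z - z^3 + x*y + 3*z
next, trace(a b a b^3 a b^-1) = trace(a b a b^3 a) trace(b) - trace(a b a b^3 a b)  (eliminate b^-1) = x*y^3*z^2 - x^2*y^2*z - y^4*z - y^2*z^3 + 4*y^2*z + z^3 - 3*z
and trace(a b^3 a b^-2 a b) = trace(a b a b^3 a b^-1) trace(b) - trace(a b a b^3 a)  (eliminate b^-1) = x*y^4*z^2 - x^2*y^3*z - y^5*z - y^3*z^3 - x*y^2*z^2 + x^2*y*z + 5*y^3*z + y*z^3 + x*z^2 - 5*y*z - x
trace(b^-1 a b^3 a b^-2 a) = trace(a b^3 a b^-2 a) trace(b) - trace(a b^3 a b^-2 a b)  (eliminate b^-1) = x^2*y^5*z - x^3*y^4 - x*y^6 - 2*x*y^4*z^2 + y^5*z + y^3*z^3 + x^3*y^2 + 5*x*y^4 + 2*x*y^2*z^2 - 5*y^3*z - y*z^3 - 5*x*y^2 - x*z^2 + 4*y*z + x
trace(b^-2 a^-1 b^-1 a b^3 a) = trace(b^-1 a b^3 a b^-2) trace(a) - trace(b^-1 a b^3 a b^-2 a)  (eliminate a^-1) = x*y^4*z^2 - 2*x^2*y^3*z - y^5*z - y^3*z^3 + x^3*y^2 + x*y^4 + x^2*y*z + 5*y^3*z + y*z^3 - 4*x*y^2 - 4*y*z + x
trace(b^3 a^-1 b^-2 a^-1 b^-1 a) = trace(b^-2 a^-1 b^-1 a b^3) trace(a) - trace(b^-2 a^-1 b^-1 a b^3 a)  (eliminate a^-1) = -x*y^4*z^2 + 2*x^2*y^3*z + y^5*z + y^3*z^3 - x^3*y^2 - x*y^4 - 2*x^2*y*z - 5*y^3*z - y*z^3 + x^3 + 5*x*y^2 + x*z^2 + 4*y*z - 3*x
trace(b^-1 a^-1 b^3 a^-1 b^-2 a^-1) = trace(b^3 a^-1 b^-2 a^-1 b^-1) trace(a) - trace(b^3 a^-1 b^-2 a^-1 b^-1 a)  (eliminate a^-1) = x*y^4*z^2 - x^2*y^3*z - y^5*z - y^3*z^3 - x*y^2*z^2 + 2*x^2*y*z + 5*y^3*z + y*z^3 - x*y^2 - x*z^2 - 4*y*z + x

x*y^4*z^2 - x^2*y^3*z - y^5*z - y^3*z^3 - x*y^2*z^2 + 2*x^2*y*z + 5*y^3*z + y*z^3 - x*y^2 - x*z^2 - 4*y*z + x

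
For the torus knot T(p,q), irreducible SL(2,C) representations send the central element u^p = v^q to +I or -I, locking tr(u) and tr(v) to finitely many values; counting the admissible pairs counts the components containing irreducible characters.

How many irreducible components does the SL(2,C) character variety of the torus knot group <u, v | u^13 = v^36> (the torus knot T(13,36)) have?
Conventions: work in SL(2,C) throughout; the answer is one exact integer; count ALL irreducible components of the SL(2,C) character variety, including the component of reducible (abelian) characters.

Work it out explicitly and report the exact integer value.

Gamma = < u, v | u^13 = v^36 > (torus knot T(13,36)); the central element u^13 = v^36 acts as +I or -I in any irreducible SL(2,C) representation.
On an irreducible component, tr(u) is locked at 2*cos(pi*alpha/13) for some alpha in 1..12, and tr(v) at 2*cos(pi*beta/36) for some beta in 1..35.
u^13 = (-1)^alpha I and v^36 = (-1)^beta I must agree, so alpha and beta have equal parity.
Counting: 6 odd alphas x 18 odd betas + 6 even alphas x 17 even betas = 108 + 102 = 210.
components with irreducible characters: 210; plus the single component of reducible (abelian) characters: total 211.

211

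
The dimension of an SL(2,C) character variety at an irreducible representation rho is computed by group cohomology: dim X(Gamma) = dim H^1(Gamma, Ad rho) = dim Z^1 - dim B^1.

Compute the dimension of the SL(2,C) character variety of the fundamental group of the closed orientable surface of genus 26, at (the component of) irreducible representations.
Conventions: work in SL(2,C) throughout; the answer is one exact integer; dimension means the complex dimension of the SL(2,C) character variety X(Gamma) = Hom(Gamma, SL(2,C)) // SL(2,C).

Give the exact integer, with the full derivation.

pi_1 of the closed genus-26 surface has 52 generators bound by the single product-of-commutators relator.
Before the relator condition, cocycle space has dim 3*52 = 156.
d_2 is surjective at irreducible rho (its cokernel H^2 is dual to H^0 = 0), so dim Z^1 = 156 - 3 = 153.
dim B^1 = 3 (coboundaries, injective at irreducible rho).
dim X = dim H^1 = 153 - 3 = 150.

150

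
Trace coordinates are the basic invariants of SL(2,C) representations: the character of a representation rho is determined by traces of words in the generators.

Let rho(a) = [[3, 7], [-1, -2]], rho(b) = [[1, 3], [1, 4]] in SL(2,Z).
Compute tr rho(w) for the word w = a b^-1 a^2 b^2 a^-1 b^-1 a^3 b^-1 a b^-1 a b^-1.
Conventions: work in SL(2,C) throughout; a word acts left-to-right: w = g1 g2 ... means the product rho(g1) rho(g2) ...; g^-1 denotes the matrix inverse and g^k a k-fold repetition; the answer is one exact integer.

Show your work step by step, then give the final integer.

rho(a) = [[3, 7], [-1, -2]]
... * rho(b^-1) = [[4, -3], [-1, 1]]  ->  [[5, -2], [-2, 1]]
... * rho(a) = [[3, 7], [-1, -2]]  ->  [[17, 39], [-7, -16]]
... * rho(a) = [[3, 7], [-1, -2]]  ->  [[12, 41], [-5, -17]]
... * rho(b) = [[1, 3], [1, 4]]  ->  [[53, 200], [-22, -83]]
... * rho(b) = [[1, 3], [1, 4]]  ->  [[253, 959], [-105, -398]]
... * rho(a^-1) = [[-2, -7], [1, 3]]  ->  [[453, 1106], [-188, -459]]
... * rho(b^-1) = [[4, -3], [-1, 1]]  ->  [[706, -253], [-293, 105]]
... * rho(a) = [[3, 7], [-1, -2]]  ->  [[2371, 5448], [-984, -2261]]
... * rho(a) = [[3, 7], [-1, -2]]  ->  [[1665, 5701], [-691, -2366]]
... * rho(a) = [[3, 7], [-1, -2]]  ->  [[-706, 253], [293, -105]]
... * rho(b^-1) = [[4, -3], [-1, 1]]  ->  [[-3077, 2371], [1277, -984]]
... * rho(a) = [[3, 7], [-1, -2]]  ->  [[-11602, -26281], [4815, 10907]]
... * rho(b^-1) = [[4, -3], [-1, 1]]  ->  [[-20127, 8525], [8353, -3538]]
... * rho(a) = [[3, 7], [-1, -2]]  ->  [[-68906, -157939], [28597, 65547]]
... * rho(b^-1) = [[4, -3], [-1, 1]]  ->  [[-117685, 48779], [48841, -20244]]
tr = -117685 + -20244 = -137929

-137929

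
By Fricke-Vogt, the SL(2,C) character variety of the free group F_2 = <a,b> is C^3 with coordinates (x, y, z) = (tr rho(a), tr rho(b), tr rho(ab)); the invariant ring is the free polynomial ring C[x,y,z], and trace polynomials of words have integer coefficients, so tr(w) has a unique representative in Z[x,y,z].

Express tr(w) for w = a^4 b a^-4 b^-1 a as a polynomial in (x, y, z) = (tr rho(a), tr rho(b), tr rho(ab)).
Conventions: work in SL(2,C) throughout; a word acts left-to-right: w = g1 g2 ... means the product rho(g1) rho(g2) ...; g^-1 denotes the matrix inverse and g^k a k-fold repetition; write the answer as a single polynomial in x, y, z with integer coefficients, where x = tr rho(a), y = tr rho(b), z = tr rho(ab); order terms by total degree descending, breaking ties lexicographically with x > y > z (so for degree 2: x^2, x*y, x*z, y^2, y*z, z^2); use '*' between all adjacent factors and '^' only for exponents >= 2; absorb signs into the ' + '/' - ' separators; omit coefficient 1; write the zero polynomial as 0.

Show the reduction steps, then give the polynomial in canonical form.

-x^8*y*z + x^9 + x^7*y^2 + x^7*z^2 + 5*x^6*y*z - 9*x^7 - 5*x^5*y^2 - 5*x^5*z^2 - 7*x^4*y*z + 27*x^5 + 7*x^3*y^2 + 7*x^3*z^2 + 2*x^2*y*z - 30*x^3 - 2*x*y^2 - 2*x*z^2 + 9*x

tr(a^2 b) = tr(a) * tr(b a) - tr(b) = x*z - y
use: tr(a^2) = tr(a) * tr(a) - tr(1) = x^2 - 2
tr(a b^2 a) = tr(b) * tr(a^2 b) - tr(a^2) = x*y*z - x^2 - y^2 + 2
apply: tr(a b^2) = tr(b) * tr(a b) - tr(a) = y*z - x
tr(b^2 a^3) = tr(a) * tr(a b^2 a) - tr(a b^2) = x^2*y*z - x^3 - x*y^2 - y*z + 3*x
apply: tr(a^2 b^2 a^2) = tr(a) * tr(b^2 a^3) - tr(b^2 a^2) = x^3*y*z - x^4 - x^2*y^2 - 2*x*y*z + 4*x^2 + y^2 - 2
use: tr(b a^5 b) = tr(a) * tr(a^2 b^2 a^2) - tr(a^2 b^2 a) = x^4*y*z - x^5 - x^3*y^2 - 3*x^2*y*z + 5*x^3 + 2*x*y^2 + y*z - 5*x
use: tr(b a b a) = tr(a b) * tr(a b) - tr(1) = z^2 - 2
apply: tr(b a b a^2) = tr(a) * tr(b a b a) - tr(b a b) = x*z^2 - y*z - x
use: tr(b a b a^3) = tr(a) * tr(b a b a^2) - tr(b a b a) = x^2*z^2 - x*y*z - x^2 - z^2 + 2
tr(b a b a^4) = tr(a) * tr(b a b a^3) - tr(b a b a^2) = x^3*z^2 - x^2*y*z - x^3 - 2*x*z^2 + y*z + 3*x
apply: tr(b a^5 b a) = tr(a) * tr(b a b a^4) - tr(b a b a^3) = x^4*z^2 - x^3*y*z - x^4 - 3*x^2*z^2 + 2*x*y*z + 4*x^2 + z^2 - 2
tr(b a^5 b a^-1) = tr(b a^5 b) * tr(a) - tr(b a^5 b a) = x^5*y*z - x^6 - x^4*y^2 - x^4*z^2 - 2*x^3*y*z + 6*x^4 + 2*x^2*y^2 + 3*x^2*z^2 - x*y*z - 9*x^2 - z^2 + 2
use: tr(b a^5 b a^-2) = tr(b a^5 b a^-1) * tr(a) - tr(b a^5 b) = x^6*y*z - x^7 - x^5*y^2 - x^5*z^2 - 3*x^4*y*z + 7*x^5 + 3*x^3*y^2 + 3*x^3*z^2 + 2*x^2*y*z - 14*x^3 - 2*x*y^2 - x*z^2 - y*z + 7*x
tr(a^-2 b a^5 b a^-1) = tr(b a^5 b a^-2) * tr(a) - tr(b a^5 b a^-1) = x^7*y*z - x^8 - x^6*y^2 - x^6*z^2 - 4*x^5*y*z + 8*x^6 + 4*x^4*y^2 + 4*x^4*z^2 + 4*x^3*y*z - 20*x^4 - 4*x^2*y^2 - 4*x^2*z^2 + 16*x^2 + z^2 - 2
tr(a^5 b a^-4 b) = tr(a^-2 b a^5 b a^-1) * tr(a) - tr(a^-2 b a^5 b) = x^8*y*z - x^9 - x^7*y^2 - x^7*z^2 - 5*x^6*y*z + 9*x^7 + 5*x^5*y^2 + 5*x^5*z^2 + 7*x^4*y*z - 27*x^5 - 7*x^3*y^2 - 7*x^3*z^2 - 2*x^2*y*z + 30*x^3 + 2*x*y^2 + 2*x*z^2 + y*z - 9*x
tr(a^4 b a^-4 b^-1 a) = tr(a^5 b a^-4) * tr(b) - tr(a^5 b a^-4 b) = -x^8*y*z + x^9 + x^7*y^2 + x^7*z^2 + 5*x^6*y*z - 9*x^7 - 5*x^5*y^2 - 5*x^5*z^2 - 7*x^4*y*z + 27*x^5 + 7*x^3*y^2 + 7*x^3*z^2 + 2*x^2*y*z - 30*x^3 - 2*x*y^2 - 2*x*z^2 + 9*x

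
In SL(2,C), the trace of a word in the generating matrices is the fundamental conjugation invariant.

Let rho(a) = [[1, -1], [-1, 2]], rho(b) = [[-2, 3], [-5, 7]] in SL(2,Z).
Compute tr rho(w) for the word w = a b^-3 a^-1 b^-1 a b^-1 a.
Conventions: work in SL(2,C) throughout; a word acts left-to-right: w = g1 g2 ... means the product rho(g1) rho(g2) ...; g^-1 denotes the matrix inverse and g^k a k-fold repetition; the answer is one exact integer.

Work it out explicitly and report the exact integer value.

-1219

rho(a) = [[1, -1], [-1, 2]]
... * rho(b^-1) = [[7, -3], [5, -2]]  ->  [[2, -1], [3, -1]]
... * rho(b^-1) = [[7, -3], [5, -2]]  ->  [[9, -4], [16, -7]]
... * rho(b^-1) = [[7, -3], [5, -2]]  ->  [[43, -19], [77, -34]]
... * rho(a^-1) = [[2, 1], [1, 1]]  ->  [[67, 24], [120, 43]]
... * rho(b^-1) = [[7, -3], [5, -2]]  ->  [[589, -249], [1055, -446]]
... * rho(a) = [[1, -1], [-1, 2]]  ->  [[838, -1087], [1501, -1947]]
... * rho(b^-1) = [[7, -3], [5, -2]]  ->  [[431, -340], [772, -609]]
... * rho(a) = [[1, -1], [-1, 2]]  ->  [[771, -1111], [1381, -1990]]
tr = 771 + -1990 = -1219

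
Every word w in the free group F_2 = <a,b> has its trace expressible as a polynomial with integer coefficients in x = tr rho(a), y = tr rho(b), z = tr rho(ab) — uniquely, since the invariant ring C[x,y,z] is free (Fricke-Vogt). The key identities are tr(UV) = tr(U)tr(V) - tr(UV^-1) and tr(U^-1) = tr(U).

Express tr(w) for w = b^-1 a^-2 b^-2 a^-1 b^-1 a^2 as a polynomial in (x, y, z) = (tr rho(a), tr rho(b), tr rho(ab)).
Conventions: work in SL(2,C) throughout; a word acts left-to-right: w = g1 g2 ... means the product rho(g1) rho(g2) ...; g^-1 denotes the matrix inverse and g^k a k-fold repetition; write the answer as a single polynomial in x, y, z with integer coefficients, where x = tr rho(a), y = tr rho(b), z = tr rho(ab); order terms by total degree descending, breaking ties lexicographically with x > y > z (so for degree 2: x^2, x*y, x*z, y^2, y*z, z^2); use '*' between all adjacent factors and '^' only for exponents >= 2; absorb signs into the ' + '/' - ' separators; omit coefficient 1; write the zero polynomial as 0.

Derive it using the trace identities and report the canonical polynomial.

tr(b^-1 a) = tr(a) * tr(b) - tr(a b)   [inverse elimination on b] = x*y - z
tr(b^-1 a b^-1) = tr(b^-1 a) * tr(b) - tr(b^-1 a b)   [inverse elimination on b] = x*y^2 - y*z - x
tr(b^-3 a) = tr(b^-1 a b^-1) * tr(b) - tr(b^-1 a)   [inverse elimination on b] = x*y^3 - y^2*z - 2*x*y + z
tr(a^2) = tr(a) * tr(a) - tr(1)   [square of a] = x^2 - 2
tr(a^2 b) = tr(a) * tr(b a) - tr(b)   [square of a] = x*z - y
tr(b^-1 a^2) = tr(a^2) * tr(b) - tr(a^2 b)   [inverse elimination on b] = x^2*y - x*z - y
tr(a^2 b a) = tr(a) * tr(a b a) - tr(a b)   [square of a] = x^2*z - x*y - z
tr(b a b a) = tr(a b) * tr(a b) - tr(1)   [split at a repeated a] = z^2 - 2
tr(b a b) = tr(b) * tr(a b) - tr(a)   [square of b] = y*z - x
tr(a^2 b a b) = tr(a) * tr(b a b a) - tr(b a b)   [square of a] = x*z^2 - y*z - x
tr(b^-1 a^2 b a) = tr(a^2 b a) * tr(b) - tr(a^2 b a b)   [inverse elimination on b] = x^2*y*z - x*y^2 - x*z^2 + x
tr(b^-2 a^2 b a) = tr(b^-1 a^2 b a) * tr(b) - tr(b^-1 a^2 b a b)   [inverse elimination on b] = x^2*y^2*z - x*y^3 - x*y*z^2 - x^2*z + 2*x*y + z
tr(b^-1 a^2 b a^-1 b^-1) = tr(b^-2 a^2 b) * tr(a) - tr(b^-2 a^2 b a)   [inverse elimination on a] = -x^2*y^2*z + x^3*y + x*y^3 + x*y*z^2 - 3*x*y - z
tr(b a^2 b) = tr(b) * tr(a^2 b) - tr(a^2)   [square of b] = x*y*z - x^2 - y^2 + 2
tr(a^2 b a^-1 b) = tr(b a^2 b) * tr(a) - tr(b a^2 b a)   [inverse elimination on a] = x^2*y*z - x^3 - x*y^2 - x*z^2 + y*z + 3*x
tr(b^-1 a^2 b a^-1) = tr(a^2 b a^-1) * tr(b) - tr(a^2 b a^-1 b)   [inverse elimination on b] = -x^2*y*z + x^3 + x*y^2 + x*z^2 - 3*x
tr(a^-1 b^-3 a^2 b) = tr(b^-1 a^2 b a^-1 b^-1) * tr(b) - tr(b^-1 a^2 b a^-1)   [inverse elimination on b] = -x^2*y^3*z + x^3*y^2 + x*y^4 + x*y^2*z^2 + x^2*y*z - x^3 - 4*x*y^2 - x*z^2 - y*z + 3*x
tr(b^-3 a^2 b^-1 a^-1) = tr(a^-1 b^-3 a^2) * tr(b) - tr(a^-1 b^-3 a^2 b)   [inverse elimination on b] = x^2*y^3*z - x^3*y^2 - x*y^2*z^2 - x^2*y*z - y^3*z + x^3 + 2*x*y^2 + x*z^2 + 2*y*z - 3*x
tr(b^-1 a^2 b^-1) = tr(b^-1 a^2) * tr(b) - tr(b^-1 a^2 b)   [inverse elimination on b] = x^2*y^2 - x*y*z - x^2 - y^2 + 2
tr(b^-3 a^2) = tr(b^-1 a^2 b^-1) * tr(b) - tr(b^-1 a^2)   [inverse elimination on b] = x^2*y^3 - x*y^2*z - 2*x^2*y - y^3 + x*z + 3*y
tr(b^-3 a^2 b^-1) = tr(b^-3 a^2) * tr(b) - tr(b^-3 a^2 b)   [inverse elimination on b] = x^2*y^4 - x*y^3*z - 3*x^2*y^2 - y^4 + 2*x*y*z + x^2 + 4*y^2 - 2
tr(b^-1 a^2 b^-1 a^-2 b^-2) = tr(b^-3 a^2 b^-1 a^-1) * tr(a) - tr(b^-3 a^2 b^-1)   [inverse elimination on a] = x^3*y^3*z - x^4*y^2 - x^2*y^4 - x^2*y^2*z^2 - x^3*y*z + x^4 + 5*x^2*y^2 + x^2*z^2 + y^4 - 4*x^2 - 4*y^2 + 2
tr(a b^-1 a b) = tr(a b a) * tr(b) - tr(a b a b)   [inverse elimination on b] = x*y*z - y^2 - z^2 + 2
tr(b^-1 a b^-1 a) = tr(a b^-1 a) * tr(b) - tr(a b^-1 a b)   [inverse elimination on b] = x^2*y^2 - 2*x*y*z + z^2 - 2
tr(a^3) = tr(a) * tr(a^2) - tr(a)   [square of a] = x^3 - 3*x
tr(a^2 b^2 a) = tr(b) * tr(a^3 b) - tr(a^3)   [square of b] = x^2*y*z - x^3 - x*y^2 - y*z + 3*x
tr(a^2 b^2 a b) = tr(b) * tr(a b a^2 b) - tr(a b a^2)   [square of b] = x*y*z^2 - x^2*z - y^2*z + z
tr(b a b^-1 a^2 b) = tr(a^2 b^2 a) * tr(b) - tr(a^2 b^2 a b)   [inverse elimination on b] = x^2*y^2*z - x^3*y - x*y^3 - x*y*z^2 + x^2*z + 3*x*y - z
tr(a^2 b a b a) = tr(a) * tr(a b a b a) - tr(a b a b)   [square of a] = x^2*z^2 - x*y*z - x^2 - z^2 + 2
tr(b a b a b a) = tr(a b a b) * tr(a b) - tr(b a)   [split at a repeated a] = z^3 - 3*z
tr(b a b a b) = tr(b) * tr(a b a b) - tr(a b a)   [square of b] = y*z^2 - x*z - y
tr(a^2 b a b a b) = tr(a) * tr(b a b a b a) - tr(b a b a b)   [square of a] = x*z^3 - y*z^2 - 2*x*z + y
tr(b a b^-1 a^2 b a) = tr(a^2 b a b a) * tr(b) - tr(a^2 b a b a b)   [inverse elimination on b] = x^2*y*z^2 - x*y^2*z - x*z^3 - x^2*y + 2*x*z + y
tr(a b^-1 a^2 b a^-1 b) = tr(b a b^-1 a^2 b) * tr(a) - tr(b a b^-1 a^2 b a)   [inverse elimination on a] = x^3*y^2*z - x^4*y - x^2*y^3 - 2*x^2*y*z^2 + x^3*z + x*y^2*z + x*z^3 + 4*x^2*y - 3*x*z - y
tr(a^-1 b^-1 a b^-1 a^2 b) = tr(a b^-1 a^2 b a^-1) * tr(b) - tr(a b^-1 a^2 b a^-1 b)   [inverse elimination on b] = -x^3*y^2*z + x^4*y + x^2*y^3 + 2*x^2*y*z^2 - x^3*z - x*y^2*z - x*z^3 - 3*x^2*y + 3*x*z - y
tr(a b^-1 a^2 b^-1 a^-1 b^-1) = tr(a^-1 b^-1 a b^-1 a^2) * tr(b) - tr(a^-1 b^-1 a b^-1 a^2 b)   [inverse elimination on b] = x^3*y^2*z - x^4*y - 2*x^2*y*z^2 + x^3*z - x*y^2*z + x*z^3 + 3*x^2*y + y*z^2 - 3*x*z - y
tr(b^-2 a b^-1 a^2 b^-1 a^-1) = tr(a b^-1 a^2 b^-1 a^-1 b^-1) * tr(b) - tr(a b^-1 a^2 b^-1 a^-1)   [inverse elimination on b] = x^3*y^3*z - x^4*y^2 - 2*x^2*y^2*z^2 + x^3*y*z - x*y^3*z + x*y*z^3 + 2*x^2*y^2 + y^2*z^2 - 2*x*y*z + x^2 - 2
tr(a b^-1 a^2) = tr(a^3) * tr(b) - tr(a^3 b)   [inverse elimination on b] = x^3*y - x^2*z - 2*x*y + z
tr(a b^-1 a^2 b^-1) = tr(a b^-1 a^2) * tr(b) - tr(a b^-1 a^2 b)   [inverse elimination on b] = x^3*y^2 - 2*x^2*y*z - x*y^2 + x*z^2 + y*z - x
tr(b^-2 a b^-1 a^2) = tr(a b^-1 a^2 b^-1) * tr(b) - tr(a b^-1 a^2)   [inverse elimination on b] = x^3*y^3 - 2*x^2*y^2*z - x^3*y - x*y^3 + x*y*z^2 + x^2*z + y^2*z + x*y - z
tr(b^-2 a b^-1 a^2 b^-1) = tr(b^-2 a b^-1 a^2) * tr(b) - tr(b^-2 a b^-1 a^2 b)   [inverse elimination on b] = x^3*y^4 - 2*x^2*y^3*z - 2*x^3*y^2 - x*y^4 + x*y^2*z^2 + 3*x^2*y*z + y^3*z + 2*x*y^2 - x*z^2 - 2*y*z + x
tr(b^-1 a^2 b^-1 a^-2 b^-2 a) = tr(b^-2 a b^-1 a^2 b^-1 a^-1) * tr(a) - tr(b^-2 a b^-1 a^2 b^-1)   [inverse elimination on a] = x^4*y^3*z - x^5*y^2 - x^3*y^4 - 2*x^3*y^2*z^2 + x^4*y*z + x^2*y^3*z + x^2*y*z^3 + 4*x^3*y^2 + x*y^4 - 5*x^2*y*z - y^3*z + x^3 - 2*x*y^2 + x*z^2 + 2*y*z - 3*x
tr(b^-1 a^-2 b^-2 a^-1 b^-1 a^2) = tr(b^-1 a^2 b^-1 a^-2 b^-2) * tr(a) - tr(b^-1 a^2 b^-1 a^-2 b^-2 a)   [inverse elimination on a] = x^3*y^2*z^2 - 2*x^4*y*z - x^2*y^3*z - x^2*y*z^3 + x^5 + x^3*y^2 + x^3*z^2 + 5*x^2*y*z + y^3*z - 5*x^3 - 2*x*y^2 - x*z^2 - 2*y*z + 5*x

x^3*y^2*z^2 - 2*x^4*y*z - x^2*y^3*z - x^2*y*z^3 + x^5 + x^3*y^2 + x^3*z^2 + 5*x^2*y*z + y^3*z - 5*x^3 - 2*x*y^2 - x*z^2 - 2*y*z + 5*x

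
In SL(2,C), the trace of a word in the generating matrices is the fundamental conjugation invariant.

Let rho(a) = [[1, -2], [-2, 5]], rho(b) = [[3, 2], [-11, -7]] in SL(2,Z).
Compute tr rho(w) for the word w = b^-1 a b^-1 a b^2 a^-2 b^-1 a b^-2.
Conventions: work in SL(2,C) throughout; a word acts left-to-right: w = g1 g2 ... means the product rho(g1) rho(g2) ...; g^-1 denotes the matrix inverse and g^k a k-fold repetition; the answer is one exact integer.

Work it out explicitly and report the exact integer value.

rho(b^-1) = [[-7, -2], [11, 3]]
... * rho(a) = [[1, -2], [-2, 5]]  ->  [[-3, 4], [5, -7]]
... * rho(b^-1) = [[-7, -2], [11, 3]]  ->  [[65, 18], [-112, -31]]
... * rho(a) = [[1, -2], [-2, 5]]  ->  [[29, -40], [-50, 69]]
... * rho(b) = [[3, 2], [-11, -7]]  ->  [[527, 338], [-909, -583]]
... * rho(b) = [[3, 2], [-11, -7]]  ->  [[-2137, -1312], [3686, 2263]]
... * rho(a^-1) = [[5, 2], [2, 1]]  ->  [[-13309, -5586], [22956, 9635]]
... * rho(a^-1) = [[5, 2], [2, 1]]  ->  [[-77717, -32204], [134050, 55547]]
... * rho(b^-1) = [[-7, -2], [11, 3]]  ->  [[189775, 58822], [-327333, -101459]]
... * rho(a) = [[1, -2], [-2, 5]]  ->  [[72131, -85440], [-124415, 147371]]
... * rho(b^-1) = [[-7, -2], [11, 3]]  ->  [[-1444757, -400582], [2491986, 690943]]
... * rho(b^-1) = [[-7, -2], [11, 3]]  ->  [[5706897, 1687768], [-9843529, -2911143]]
tr = 5706897 + -2911143 = 2795754

2795754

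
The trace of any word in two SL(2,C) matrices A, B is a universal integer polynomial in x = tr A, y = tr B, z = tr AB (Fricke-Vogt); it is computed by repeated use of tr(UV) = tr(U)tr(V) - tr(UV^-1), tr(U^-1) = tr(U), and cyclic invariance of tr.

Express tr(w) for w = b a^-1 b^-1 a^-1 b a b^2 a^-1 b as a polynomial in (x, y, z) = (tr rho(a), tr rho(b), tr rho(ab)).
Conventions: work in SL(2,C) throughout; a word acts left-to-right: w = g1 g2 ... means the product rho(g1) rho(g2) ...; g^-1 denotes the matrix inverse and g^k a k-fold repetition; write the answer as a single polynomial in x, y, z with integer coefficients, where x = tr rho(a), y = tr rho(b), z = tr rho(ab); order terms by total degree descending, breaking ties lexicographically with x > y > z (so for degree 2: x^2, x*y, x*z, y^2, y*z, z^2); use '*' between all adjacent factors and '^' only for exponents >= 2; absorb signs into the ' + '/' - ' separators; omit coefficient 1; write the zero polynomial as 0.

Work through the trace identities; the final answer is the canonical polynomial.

trace(b a b) = trace(b) * trace(a b) - trace(a)  (reduce the b square) = y*z - x
trace(b a b^2) = trace(b) * trace(b a b) - trace(b a)  (reduce the b square) = y^2*z - x*y - z
trace(b^2 a b^2) = trace(b) * trace(b a b^2) - trace(b a b)  (reduce the b square) = y^3*z - x*y^2 - 2*y*z + x
trace(a b a b) = trace(b a) * trace(b a) - trace(1)  (split on b) = z^2 - 2
trace(a b a) = trace(a) * trace(b a) - trace(b)  (reduce the a square) = x*z - y
trace(a b^2 a b) = trace(b) * trace(a b a b) - trace(a b a)  (reduce the b square) = y*z^2 - x*z - y
trace(b^2) = trace(b) * trace(b) - trace(1)  (reduce the b square) = y^2 - 2
trace(a b^2 a) = trace(a) * trace(b^2 a) - trace(b^2)  (reduce the a square) = x*y*z - x^2 - y^2 + 2
trace(b^2 a b^2 a) = trace(b) * trace(a b^2 a b) - trace(a b^2 a)  (reduce the b square) = y^2*z^2 - 2*x*y*z + x^2 - 2
trace(b a b^2 a^-1 b) = trace(b^2 a b^2) * trace(a) - trace(b^2 a b^2 a)  (eliminate a^-1) = x*y^3*z - x^2*y^2 - y^2*z^2 + 2
trace(b a b a b^2) = trace(b) * trace(b a b a b) - trace(b a b a)  (reduce the b square) = y^2*z^2 - x*y*z - y^2 - z^2 + 2
trace(a b a b a b) = trace(b a) * trace(b a b a) - trace(b^-1 a^-1)  (split on b) = z^3 - 3*z
trace(a b a b a) = trace(a) * trace(b a b a) - trace(b a b)  (reduce the a square) = x*z^2 - y*z - x
trace(b a b a b^2 a) = trace(b) * trace(a b a b a b) - trace(a b a b a)  (reduce the b square) = y*z^3 - x*z^2 - 2*y*z + x
trace(b a b^2 a^-1 b a) = trace(b a b a b^2) * trace(a) - trace(b a b a b^2 a)  (eliminate a^-1) = x*y^2*z^2 - x^2*y*z - y*z^3 - x*y^2 + 2*y*z + x
trace(a^-1 b a b^2 a^-1 b) = trace(b a b^2 a^-1 b) * trace(a) - trace(b a b^2 a^-1 b a)  (eliminate a^-1) = x^2*y^3*z - x^3*y^2 - 2*x*y^2*z^2 + x^2*y*z + y*z^3 + x*y^2 - 2*y*z + x
trace(b^3 a b^2) = trace(b) * trace(b a b^3) - trace(b a b^2)  (reduce the b square) = y^4*z - x*y^3 - 3*y^2*z + 2*x*y + z
trace(a b^3 a) = trace(b) * trace(a^2 b^2) - trace(a^2 b)  (reduce the b square) = x*y^2*z - x^2*y - y^3 - x*z + 3*y
trace(b^3 a b^2 a) = trace(b) * trace(a b^3 a b) - trace(a b^3 a)  (reduce the b square) = y^3*z^2 - 2*x*y^2*z + x^2*y - y*z^2 + x*z - y
trace(b a b^2 a^-1 b^2) = trace(b^3 a b^2) * trace(a) - trace(b^3 a b^2 a)  (eliminate a^-1) = x*y^4*z - x^2*y^3 - y^3*z^2 - x*y^2*z + x^2*y + y*z^2 + y
trace(b^2 a b^2 a b^2) = trace(b) * trace(b^2 a b^2 a b) - trace(b^2 a b^2 a)  (reduce the b square) = y^4*z^2 - 2*x*y^3*z + x^2*y^2 - 2*y^2*z^2 + 3*x*y*z - x^2 - y^2 + 2
trace(a^2 b a) = trace(a) * trace(b a^2) - trace(b a)  (reduce the a square) = x^2*z - x*y - z
trace(a b a b^2 a) = trace(b) * trace(a^2 b a b) - trace(a^2 b a)  (reduce the b square) = x*y*z^2 - x^2*z - y^2*z + z
trace(a b^2 a b^2 a b) = trace(b) * trace(a b a b^2 a b) - trace(a b a b^2 a)  (reduce the b square) = y^2*z^3 - 2*x*y*z^2 + x^2*z - y^2*z + x*y - z
trace(a b^2 a b^2 a) = trace(a) * trace(b^2 a b^2 a) - trace(b^2 a b^2)  (reduce the a square) = x*y^2*z^2 - 2*x^2*y*z - y^3*z + x^3 + x*y^2 + 2*y*z - 3*x
trace(b^2 a b^2 a b^2 a) = trace(b) * trace(a b^2 a b^2 a b) - trace(a b^2 a b^2 a)  (reduce the b square) = y^3*z^3 - 3*x*y^2*z^2 + 3*x^2*y*z - x^3 - 3*y*z + 3*x
trace(b a b^2 a^-1 b^2 a b) = trace(b^2 a b^2 a b^2) * trace(a) - trace(b^2 a b^2 a b^2 a)  (eliminate a^-1) = x*y^4*z^2 - 2*x^2*y^3*z - y^3*z^3 + x^3*y^2 + x*y^2*z^2 - x*y^2 + 3*y*z - x
trace(a b a b a b^3) = trace(b) * trace(a b a b a b^2) - trace(a b a b a b)  (reduce the b square) = y^2*z^3 - x*y*z^2 - 2*y^2*z - z^3 + x*y + 3*z
trace(b^2 a b a b a b^2) = trace(b) * trace(a b a b a b^3) - trace(a b a b a b^2)  (reduce the b square) = y^3*z^3 - x*y^2*z^2 - 2*y^3*z - 2*y*z^3 + x*y^2 + x*z^2 + 5*y*z - x
trace(a b a b a b a b) = trace(b a b a) * trace(b a b a) - trace(1)  (split on b) = z^4 - 4*z^2 + 2
trace(a b a b a b a) = trace(a) * trace(b a b a b a) - trace(b a b a b)  (reduce the a square) = x*z^3 - y*z^2 - 2*x*z + y
trace(a b^2 a b a b a b) = trace(b) * trace(a b a b a b a b) - trace(a b a b a b a)  (reduce the b square) = y*z^4 - x*z^3 - 3*y*z^2 + 2*x*z + y
trace(a b^2 a b a b a) = trace(a) * trace(b^2 a b a b a) - trace(b^2 a b a b)  (reduce the a square) = x*y*z^3 - x^2*z^2 - y^2*z^2 - x*y*z + x^2 + y^2 + z^2 - 2
trace(b^2 a b a b a b^2 a) = trace(b) * trace(a b^2 a b a b a b) - trace(a b^2 a b a b a)  (reduce the b square) = y^2*z^4 - 2*x*y*z^3 + x^2*z^2 - 2*y^2*z^2 + 3*x*y*z - x^2 - z^2 + 2
trace(b a b^2 a^-1 b^2 a b a) = trace(b^2 a b a b a b^2) * trace(a) - trace(b^2 a b a b a b^2 a)  (eliminate a^-1) = x*y^3*z^3 - x^2*y^2*z^2 - y^2*z^4 - 2*x*y^3*z + x^2*y^2 + 2*y^2*z^2 + 2*x*y*z + z^2 - 2
trace(a^-1 b a b^2 a^-1 b^2 a b) = trace(b a b^2 a^-1 b^2 a b) * trace(a) - trace(b a b^2 a^-1 b^2 a b a)  (eliminate a^-1) = x^2*y^4*z^2 - 2*x^3*y^3*z - 2*x*y^3*z^3 + x^4*y^2 + 2*x^2*y^2*z^2 + y^2*z^4 + 2*x*y^3*z - 2*x^2*y^2 - 2*y^2*z^2 + x*y*z - x^2 - z^2 + 2
trace(b^-1 a^-1 b a b^2 a^-1 b^2 a) = trace(a^-1 b a b^2 a^-1 b^2 a) * trace(b) - trace(a^-1 b a b^2 a^-1 b^2 a b)  (eliminate b^-1) = -x^2*y^4*z^2 + 2*x^3*y^3*z + x*y^5*z + 2*x*y^3*z^3 - x^4*y^2 - x^2*y^4 - 2*x^2*y^2*z^2 - y^4*z^2 - y^2*z^4 - 3*x*y^3*z + 3*x^2*y^2 + 3*y^2*z^2 - x*y*z + x^2 + y^2 + z^2 - 2
trace(b a^-1 b^-1 a^-1 b a b^2 a^-1 b) = trace(b^-1 a^-1 b a b^2 a^-1 b^2) * trace(a) - trace(b^-1 a^-1 b a b^2 a^-1 b^2 a)  (eliminate a^-1) = x^2*y^4*z^2 - x^3*y^3*z - x*y^5*z - 2*x*y^3*z^3 + x^2*y^4 + y^4*z^2 + y^2*z^4 + x^3*y*z + 3*x*y^3*z + x*y*z^3 - 2*x^2*y^2 - 3*y^2*z^2 - x*y*z - y^2 - z^2 + 2

x^2*y^4*z^2 - x^3*y^3*z - x*y^5*z - 2*x*y^3*z^3 + x^2*y^4 + y^4*z^2 + y^2*z^4 + x^3*y*z + 3*x*y^3*z + x*y*z^3 - 2*x^2*y^2 - 3*y^2*z^2 - x*y*z - y^2 - z^2 + 2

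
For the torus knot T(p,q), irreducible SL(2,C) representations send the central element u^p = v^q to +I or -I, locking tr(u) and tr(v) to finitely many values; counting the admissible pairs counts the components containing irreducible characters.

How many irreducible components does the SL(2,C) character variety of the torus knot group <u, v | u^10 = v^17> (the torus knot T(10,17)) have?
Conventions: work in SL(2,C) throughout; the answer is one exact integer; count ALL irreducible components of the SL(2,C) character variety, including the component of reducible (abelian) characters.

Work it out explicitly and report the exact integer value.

In the torus knot group T(10,17), u^10 = v^17 is central, so an irreducible representation sends it to +I or -I (Schur).
This locks tr(u) to 2*cos(pi*alpha/10), alpha in 1..9, and tr(v) to 2*cos(pi*beta/17), beta in 1..16, on each component of irreducible characters.
The two central values (-1)^alpha I and (-1)^beta I must be the same matrix, so alpha and beta share a parity.
Enumerate parity-matched pairs: 5*8 odd-odd plus 4*8 even-even gives 72.
components with irreducible characters: 72; plus the single component of reducible (abelian) characters: total 73.

73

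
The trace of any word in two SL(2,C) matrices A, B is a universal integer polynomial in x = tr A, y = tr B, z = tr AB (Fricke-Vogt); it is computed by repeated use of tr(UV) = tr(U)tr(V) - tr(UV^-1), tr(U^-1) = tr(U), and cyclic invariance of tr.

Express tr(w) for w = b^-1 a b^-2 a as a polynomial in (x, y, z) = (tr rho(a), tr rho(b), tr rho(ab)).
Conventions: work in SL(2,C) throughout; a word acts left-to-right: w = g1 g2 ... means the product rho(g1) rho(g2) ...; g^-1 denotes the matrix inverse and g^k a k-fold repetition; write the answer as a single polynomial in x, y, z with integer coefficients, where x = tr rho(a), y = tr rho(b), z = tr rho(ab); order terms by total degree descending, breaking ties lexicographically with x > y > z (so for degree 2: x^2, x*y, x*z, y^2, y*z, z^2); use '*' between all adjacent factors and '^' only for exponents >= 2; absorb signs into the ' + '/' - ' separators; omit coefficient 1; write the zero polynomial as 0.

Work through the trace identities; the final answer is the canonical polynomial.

x^2*y^3 - 2*x*y^2*z - x^2*y + y*z^2 + x*z - y

trace(a^2) = trace(a)*trace(a) - trace(1) = x^2 - 2
trace(a^2 b) = trace(a)*trace(b a) - trace(b) = x*z - y
trace(a b^-1 a) = trace(a^2)*trace(b) - trace(a^2 b) = x^2*y - x*z - y
trace(a b a b) = trace(b a)*trace(b a) - trace(1)   [split at repeated b] = z^2 - 2
trace(a b^-1 a b) = trace(a b a)*trace(b) - trace(a b a b) = x*y*z - y^2 - z^2 + 2
trace(b^-1 a b^-1 a) = trace(a b^-1 a)*trace(b) - trace(a b^-1 a b) = x^2*y^2 - 2*x*y*z + z^2 - 2
trace(b^-1 a b^-2 a) = trace(b^-1 a b^-1 a)*trace(b) - trace(b^-1 a b^-1 a b) = x^2*y^3 - 2*x*y^2*z - x^2*y + y*z^2 + x*z - y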